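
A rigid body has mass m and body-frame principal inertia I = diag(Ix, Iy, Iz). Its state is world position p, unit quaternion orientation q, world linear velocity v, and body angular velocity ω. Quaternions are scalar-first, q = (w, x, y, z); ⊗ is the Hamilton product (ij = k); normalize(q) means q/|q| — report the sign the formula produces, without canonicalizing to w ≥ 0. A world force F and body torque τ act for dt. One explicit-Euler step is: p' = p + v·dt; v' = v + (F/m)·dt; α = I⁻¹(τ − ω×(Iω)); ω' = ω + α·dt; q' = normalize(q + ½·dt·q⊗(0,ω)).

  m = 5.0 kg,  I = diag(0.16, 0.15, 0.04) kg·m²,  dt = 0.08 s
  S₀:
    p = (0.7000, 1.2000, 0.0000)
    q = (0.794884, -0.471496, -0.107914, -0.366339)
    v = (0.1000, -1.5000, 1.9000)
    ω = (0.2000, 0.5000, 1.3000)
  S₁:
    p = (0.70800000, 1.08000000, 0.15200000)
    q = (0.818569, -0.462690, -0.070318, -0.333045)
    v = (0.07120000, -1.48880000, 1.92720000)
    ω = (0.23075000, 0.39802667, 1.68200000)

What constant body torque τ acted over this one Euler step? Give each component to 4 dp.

τ = (-0.0100, -0.1600, 0.1900)

ω₁ − ω₀ = (0.03075000, -0.10197333, 0.38200000)
applied torque τ = (-0.0100, -0.1600, 0.1900)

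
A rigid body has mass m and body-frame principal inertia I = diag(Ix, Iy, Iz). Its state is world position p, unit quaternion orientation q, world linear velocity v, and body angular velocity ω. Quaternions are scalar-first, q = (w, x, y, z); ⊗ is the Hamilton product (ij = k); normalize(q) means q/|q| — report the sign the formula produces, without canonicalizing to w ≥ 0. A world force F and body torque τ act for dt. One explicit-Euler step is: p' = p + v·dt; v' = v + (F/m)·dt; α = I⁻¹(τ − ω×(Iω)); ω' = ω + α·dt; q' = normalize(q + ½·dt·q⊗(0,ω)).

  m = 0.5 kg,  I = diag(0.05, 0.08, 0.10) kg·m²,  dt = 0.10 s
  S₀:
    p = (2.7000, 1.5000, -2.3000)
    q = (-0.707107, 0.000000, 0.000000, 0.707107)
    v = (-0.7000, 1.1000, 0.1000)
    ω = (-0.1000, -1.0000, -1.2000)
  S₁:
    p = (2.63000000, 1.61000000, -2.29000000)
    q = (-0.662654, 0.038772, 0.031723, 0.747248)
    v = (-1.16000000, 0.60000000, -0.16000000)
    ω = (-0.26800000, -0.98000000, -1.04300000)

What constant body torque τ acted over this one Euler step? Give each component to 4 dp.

τ = (-0.0600, 0.0100, 0.1600)

rate change Δω = (-0.16800000, 0.02000000, 0.15700000)
precession coupling = (0.0240, -0.0060, 0.0030)
I·α + gyro = (-0.0600, 0.0100, 0.1600)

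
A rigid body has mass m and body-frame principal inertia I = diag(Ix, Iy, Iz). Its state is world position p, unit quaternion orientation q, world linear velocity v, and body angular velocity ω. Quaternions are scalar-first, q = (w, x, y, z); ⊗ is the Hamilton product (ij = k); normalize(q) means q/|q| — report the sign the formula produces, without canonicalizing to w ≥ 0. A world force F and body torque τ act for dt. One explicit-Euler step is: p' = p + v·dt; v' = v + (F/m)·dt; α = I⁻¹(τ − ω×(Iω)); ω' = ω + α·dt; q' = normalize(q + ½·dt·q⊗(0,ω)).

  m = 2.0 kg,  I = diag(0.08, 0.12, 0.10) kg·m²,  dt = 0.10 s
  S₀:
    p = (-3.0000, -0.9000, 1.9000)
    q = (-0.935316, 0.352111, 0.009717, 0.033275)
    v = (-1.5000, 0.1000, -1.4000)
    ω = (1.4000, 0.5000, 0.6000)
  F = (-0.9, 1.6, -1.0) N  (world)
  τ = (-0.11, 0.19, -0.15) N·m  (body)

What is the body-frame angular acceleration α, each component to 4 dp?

ω×(Iω) gyroscopic = (-0.0060, -0.0168, 0.0280)
(τ − ω×Iω)/I = (-1.3000, 1.7233, -1.7800)

α = (-1.3000, 1.7233, -1.7800)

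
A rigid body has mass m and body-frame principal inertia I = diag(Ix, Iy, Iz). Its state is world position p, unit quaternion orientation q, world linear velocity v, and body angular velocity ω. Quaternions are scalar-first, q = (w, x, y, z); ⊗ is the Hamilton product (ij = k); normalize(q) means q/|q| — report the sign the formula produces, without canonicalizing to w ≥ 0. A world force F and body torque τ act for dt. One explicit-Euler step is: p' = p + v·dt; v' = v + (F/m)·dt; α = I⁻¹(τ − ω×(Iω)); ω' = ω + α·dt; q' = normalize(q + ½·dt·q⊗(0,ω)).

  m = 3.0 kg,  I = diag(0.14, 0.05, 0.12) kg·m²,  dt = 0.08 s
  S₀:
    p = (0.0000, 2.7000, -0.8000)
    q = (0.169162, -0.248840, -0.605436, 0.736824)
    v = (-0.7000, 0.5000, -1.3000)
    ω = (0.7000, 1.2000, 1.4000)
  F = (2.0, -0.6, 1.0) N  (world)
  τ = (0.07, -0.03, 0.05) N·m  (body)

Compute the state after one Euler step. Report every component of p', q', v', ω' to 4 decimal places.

α = I⁻¹(τ − ω×Iω) = (-0.3400, -0.9920, 1.0467)
ω + α·dt = (0.6728, 1.1206, 1.4837)
Hamilton product q⊗(0,ω) = (-0.1308424, -1.6133858, 1.0671472, 0.3620240)
q + ½dt·q⊗(0,ω), renormalized = (0.1634, -0.3124, -0.5610, 0.7490)
p + v·dt = (-0.0560, 2.7400, -0.9040)
v' = v + a·dt = (-0.6467, 0.4840, -1.2733)

p' = (-0.0560, 2.7400, -0.9040)
q' = (0.1634, -0.3124, -0.5610, 0.7490)
v' = (-0.6467, 0.4840, -1.2733)
ω' = (0.6728, 1.1206, 1.4837)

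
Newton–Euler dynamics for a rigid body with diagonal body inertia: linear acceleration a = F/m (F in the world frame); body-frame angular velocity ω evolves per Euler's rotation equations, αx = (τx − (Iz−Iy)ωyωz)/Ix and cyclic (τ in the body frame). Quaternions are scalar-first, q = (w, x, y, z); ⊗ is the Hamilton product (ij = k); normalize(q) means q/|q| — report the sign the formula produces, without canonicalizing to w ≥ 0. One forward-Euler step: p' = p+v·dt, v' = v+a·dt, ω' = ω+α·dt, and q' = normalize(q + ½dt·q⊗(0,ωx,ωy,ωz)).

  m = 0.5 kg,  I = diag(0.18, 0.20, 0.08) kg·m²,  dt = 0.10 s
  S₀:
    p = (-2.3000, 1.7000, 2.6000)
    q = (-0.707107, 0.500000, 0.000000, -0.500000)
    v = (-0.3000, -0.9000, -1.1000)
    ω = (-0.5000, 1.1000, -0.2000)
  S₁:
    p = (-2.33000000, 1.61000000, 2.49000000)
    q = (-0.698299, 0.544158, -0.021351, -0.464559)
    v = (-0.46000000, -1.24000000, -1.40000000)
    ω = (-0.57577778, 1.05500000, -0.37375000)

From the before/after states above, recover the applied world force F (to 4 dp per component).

velocity change Δv = (-0.16000000, -0.34000000, -0.30000000)
applied force F = (-0.8000, -1.7000, -1.5000)

F = (-0.8000, -1.7000, -1.5000)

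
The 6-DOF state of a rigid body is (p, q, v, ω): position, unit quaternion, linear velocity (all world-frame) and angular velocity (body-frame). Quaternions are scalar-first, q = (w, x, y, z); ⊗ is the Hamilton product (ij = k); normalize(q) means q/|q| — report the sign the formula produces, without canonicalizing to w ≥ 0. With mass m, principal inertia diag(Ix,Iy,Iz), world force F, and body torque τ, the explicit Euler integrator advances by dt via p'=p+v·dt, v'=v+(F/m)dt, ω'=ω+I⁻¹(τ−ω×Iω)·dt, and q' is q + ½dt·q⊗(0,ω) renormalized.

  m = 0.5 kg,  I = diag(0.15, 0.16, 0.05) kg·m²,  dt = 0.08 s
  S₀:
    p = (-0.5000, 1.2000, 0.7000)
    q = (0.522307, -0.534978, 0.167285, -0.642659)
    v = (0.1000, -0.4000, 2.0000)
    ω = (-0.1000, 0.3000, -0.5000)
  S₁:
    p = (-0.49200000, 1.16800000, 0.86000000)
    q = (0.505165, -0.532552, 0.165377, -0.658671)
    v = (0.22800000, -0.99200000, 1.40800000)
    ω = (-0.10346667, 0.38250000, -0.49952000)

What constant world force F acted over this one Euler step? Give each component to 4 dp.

velocity change Δv = (0.12800000, -0.59200000, -0.59200000)
applied force F = (0.8000, -3.7000, -3.7000)

F = (0.8000, -3.7000, -3.7000)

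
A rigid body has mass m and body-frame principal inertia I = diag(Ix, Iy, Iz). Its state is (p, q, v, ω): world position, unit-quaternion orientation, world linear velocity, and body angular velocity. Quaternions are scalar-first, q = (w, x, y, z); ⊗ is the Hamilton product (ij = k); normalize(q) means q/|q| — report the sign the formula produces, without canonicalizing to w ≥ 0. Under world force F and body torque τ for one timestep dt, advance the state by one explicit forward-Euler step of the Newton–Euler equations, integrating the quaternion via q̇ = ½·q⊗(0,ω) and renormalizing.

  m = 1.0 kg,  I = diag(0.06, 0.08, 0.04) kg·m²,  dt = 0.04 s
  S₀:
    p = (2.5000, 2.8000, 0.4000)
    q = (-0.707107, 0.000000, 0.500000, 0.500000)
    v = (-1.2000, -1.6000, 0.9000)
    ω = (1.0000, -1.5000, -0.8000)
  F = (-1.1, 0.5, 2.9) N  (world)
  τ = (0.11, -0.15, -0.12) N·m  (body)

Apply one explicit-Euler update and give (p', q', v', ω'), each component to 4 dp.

p' = (2.4520, 2.7360, 0.4360)
q' = (-0.6836, -0.0071, 0.5308, 0.5009)
v' = (-1.2440, -1.5800, 1.0160)
ω' = (1.1053, -1.5670, -0.8900)

linear accel F/m = (-1.1000, 0.5000, 2.9000)
new position p' = (2.4520, 2.7360, 0.4360)
v + (F/m)dt = (-1.2440, -1.5800, 1.0160)
precession coupling ω×(Iω) = (-0.0480, -0.0160, -0.0300)
α = I⁻¹(τ − ω×Iω) = (2.6333, -1.6750, -2.2500)
ω' = ω + α·dt = (1.1053, -1.5670, -0.8900)
q⊗(0,ω) = (1.1500000, -0.3571070, 1.5606605, 0.0656856)
q + ½dt·q⊗(0,ω), renormalized = (-0.6836, -0.0071, 0.5308, 0.5009)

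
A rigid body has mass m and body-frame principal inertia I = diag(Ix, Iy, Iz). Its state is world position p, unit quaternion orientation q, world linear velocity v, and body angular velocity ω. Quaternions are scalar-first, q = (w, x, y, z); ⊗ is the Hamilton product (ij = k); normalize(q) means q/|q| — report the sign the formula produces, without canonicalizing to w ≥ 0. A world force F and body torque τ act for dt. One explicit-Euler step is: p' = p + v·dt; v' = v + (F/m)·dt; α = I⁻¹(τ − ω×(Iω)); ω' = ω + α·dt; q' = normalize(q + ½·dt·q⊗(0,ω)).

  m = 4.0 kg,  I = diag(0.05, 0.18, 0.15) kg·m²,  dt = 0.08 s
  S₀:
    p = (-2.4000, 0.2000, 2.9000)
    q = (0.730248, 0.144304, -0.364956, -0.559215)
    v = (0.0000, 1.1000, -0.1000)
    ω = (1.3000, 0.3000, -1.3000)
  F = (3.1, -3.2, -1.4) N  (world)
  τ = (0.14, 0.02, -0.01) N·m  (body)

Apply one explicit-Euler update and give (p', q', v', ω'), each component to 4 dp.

p' = (-2.4000, 0.2880, 2.8920)
q' = (0.6961, 0.2074, -0.3767, -0.5749)
v' = (0.0620, 1.0360, -0.1280)
ω' = (1.5053, 0.2338, -1.3324)

precession coupling ω×(Iω) = (0.0117, 0.1690, 0.0507)
α = I⁻¹(τ − ω×Iω) = (2.5660, -0.8278, -0.4047)
ω' = ω + α·dt = (1.5053, 0.2338, -1.3324)
2q̇ = q⊗(0,ω) = (-0.8050879, 1.5915297, -0.3203099, -0.4315884)
updated quaternion q' = (0.6961, 0.2074, -0.3767, -0.5749)
a = (0.7750, -0.8000, -0.3500)
new position p' = (-2.4000, 0.2880, 2.8920)
v' = v + a·dt = (0.0620, 1.0360, -0.1280)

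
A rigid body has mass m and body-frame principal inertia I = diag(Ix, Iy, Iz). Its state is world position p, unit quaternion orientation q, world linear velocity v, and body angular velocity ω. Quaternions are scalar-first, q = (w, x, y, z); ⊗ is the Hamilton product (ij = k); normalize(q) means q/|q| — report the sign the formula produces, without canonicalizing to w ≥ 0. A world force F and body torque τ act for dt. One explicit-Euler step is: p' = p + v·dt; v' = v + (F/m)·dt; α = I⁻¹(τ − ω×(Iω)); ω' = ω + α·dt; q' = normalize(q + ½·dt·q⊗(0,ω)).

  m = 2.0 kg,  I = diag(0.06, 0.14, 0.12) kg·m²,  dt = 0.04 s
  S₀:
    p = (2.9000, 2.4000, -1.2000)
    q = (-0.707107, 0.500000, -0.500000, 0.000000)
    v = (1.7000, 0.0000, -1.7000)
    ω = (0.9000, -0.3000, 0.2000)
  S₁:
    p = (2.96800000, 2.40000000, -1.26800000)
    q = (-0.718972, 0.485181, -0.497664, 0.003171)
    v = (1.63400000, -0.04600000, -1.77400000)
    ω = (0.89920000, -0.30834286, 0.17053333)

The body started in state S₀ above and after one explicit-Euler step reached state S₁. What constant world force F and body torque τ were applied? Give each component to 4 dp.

F = (-3.3000, -2.3000, -3.7000)
τ = (0.0000, -0.0400, -0.1100)

ω₁ − ω₀ = (-0.00080000, -0.00834286, -0.02946667)
ω₀×(Iω₀) = (0.0012, -0.0108, -0.0216)
τ = I·(Δω/dt) + ω₀×(Iω₀) = (0.0000, -0.0400, -0.1100)
v₁ − v₀ = (-0.06600000, -0.04600000, -0.07400000)
applied force F = (-3.3000, -2.3000, -3.7000)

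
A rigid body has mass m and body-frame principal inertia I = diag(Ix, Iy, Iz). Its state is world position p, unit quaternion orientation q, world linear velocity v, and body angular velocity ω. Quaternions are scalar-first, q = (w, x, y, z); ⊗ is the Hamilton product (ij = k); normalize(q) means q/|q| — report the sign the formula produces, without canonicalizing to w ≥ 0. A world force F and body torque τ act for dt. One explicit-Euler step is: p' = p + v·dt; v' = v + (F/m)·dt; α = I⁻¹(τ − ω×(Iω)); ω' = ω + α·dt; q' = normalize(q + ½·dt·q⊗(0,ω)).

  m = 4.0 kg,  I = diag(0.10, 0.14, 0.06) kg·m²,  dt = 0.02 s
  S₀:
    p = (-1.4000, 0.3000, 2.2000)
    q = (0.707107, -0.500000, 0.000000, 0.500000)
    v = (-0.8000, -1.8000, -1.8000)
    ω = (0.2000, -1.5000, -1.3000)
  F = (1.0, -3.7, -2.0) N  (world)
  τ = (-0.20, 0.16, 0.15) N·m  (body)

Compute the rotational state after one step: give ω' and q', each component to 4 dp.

ω×(Iω) gyroscopic = (-0.1560, -0.0104, -0.0120)
angular accel α = (-0.4400, 1.2171, 2.7000)
ω' = ω + α·dt = (0.1912, -1.4757, -1.2460)
q⊗(0,ω) = (0.7500000, 0.8914214, -1.6106605, -0.1692391)
q' = normalize(q + ½dt·q⊗(0,ω)) = (0.7145, -0.4910, -0.0161, 0.4982)

ω' = (0.1912, -1.4757, -1.2460)
q' = (0.7145, -0.4910, -0.0161, 0.4982)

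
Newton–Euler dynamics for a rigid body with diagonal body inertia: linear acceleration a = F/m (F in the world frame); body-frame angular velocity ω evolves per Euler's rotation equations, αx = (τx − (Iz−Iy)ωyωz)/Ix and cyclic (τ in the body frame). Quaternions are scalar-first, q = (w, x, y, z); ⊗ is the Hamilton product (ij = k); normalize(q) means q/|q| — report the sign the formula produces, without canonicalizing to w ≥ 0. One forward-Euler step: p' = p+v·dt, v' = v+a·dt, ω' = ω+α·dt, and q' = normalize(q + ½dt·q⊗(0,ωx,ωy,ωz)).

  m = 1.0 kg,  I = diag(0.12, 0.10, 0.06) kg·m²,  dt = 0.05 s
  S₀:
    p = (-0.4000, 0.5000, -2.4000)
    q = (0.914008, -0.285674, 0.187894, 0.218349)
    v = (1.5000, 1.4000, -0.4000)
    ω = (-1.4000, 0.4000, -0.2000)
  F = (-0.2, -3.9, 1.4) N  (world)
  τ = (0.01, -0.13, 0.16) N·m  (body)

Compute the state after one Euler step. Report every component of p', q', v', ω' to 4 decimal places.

precession coupling ω×(Iω) = (0.0032, 0.0168, 0.0112)
angular accel α = (0.0567, -1.4680, 2.4800)
new body rate ω' = (-1.3972, 0.3266, -0.0760)
2q̇ = q⊗(0,ω) = (-0.4314314, -1.4045296, 0.0027798, -0.0340196)
q' = normalize(q + ½dt·q⊗(0,ω)) = (0.9026, -0.3206, 0.1878, 0.2174)
a = (-0.2000, -3.9000, 1.4000)
new position p' = (-0.3250, 0.5700, -2.4200)
v + (F/m)dt = (1.4900, 1.2050, -0.3300)

p' = (-0.3250, 0.5700, -2.4200)
q' = (0.9026, -0.3206, 0.1878, 0.2174)
v' = (1.4900, 1.2050, -0.3300)
ω' = (-1.3972, 0.3266, -0.0760)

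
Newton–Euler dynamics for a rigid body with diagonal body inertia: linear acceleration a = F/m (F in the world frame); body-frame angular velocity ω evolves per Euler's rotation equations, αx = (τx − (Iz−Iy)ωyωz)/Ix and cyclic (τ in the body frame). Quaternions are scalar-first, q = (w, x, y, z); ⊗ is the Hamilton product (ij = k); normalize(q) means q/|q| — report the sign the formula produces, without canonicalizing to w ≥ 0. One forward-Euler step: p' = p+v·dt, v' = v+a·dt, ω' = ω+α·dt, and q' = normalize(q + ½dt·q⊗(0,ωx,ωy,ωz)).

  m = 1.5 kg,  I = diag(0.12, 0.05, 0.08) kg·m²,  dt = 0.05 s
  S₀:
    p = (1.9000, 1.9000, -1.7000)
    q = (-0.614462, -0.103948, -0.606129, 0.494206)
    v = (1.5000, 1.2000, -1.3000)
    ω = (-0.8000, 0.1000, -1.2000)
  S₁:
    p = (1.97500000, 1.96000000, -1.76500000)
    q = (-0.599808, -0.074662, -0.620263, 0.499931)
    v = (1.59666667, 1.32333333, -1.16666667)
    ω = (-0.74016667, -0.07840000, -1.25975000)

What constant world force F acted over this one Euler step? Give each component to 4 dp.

velocity change Δv = (0.09666667, 0.12333333, 0.13333333)
applied force F = (2.9000, 3.7000, 4.0000)

F = (2.9000, 3.7000, 4.0000)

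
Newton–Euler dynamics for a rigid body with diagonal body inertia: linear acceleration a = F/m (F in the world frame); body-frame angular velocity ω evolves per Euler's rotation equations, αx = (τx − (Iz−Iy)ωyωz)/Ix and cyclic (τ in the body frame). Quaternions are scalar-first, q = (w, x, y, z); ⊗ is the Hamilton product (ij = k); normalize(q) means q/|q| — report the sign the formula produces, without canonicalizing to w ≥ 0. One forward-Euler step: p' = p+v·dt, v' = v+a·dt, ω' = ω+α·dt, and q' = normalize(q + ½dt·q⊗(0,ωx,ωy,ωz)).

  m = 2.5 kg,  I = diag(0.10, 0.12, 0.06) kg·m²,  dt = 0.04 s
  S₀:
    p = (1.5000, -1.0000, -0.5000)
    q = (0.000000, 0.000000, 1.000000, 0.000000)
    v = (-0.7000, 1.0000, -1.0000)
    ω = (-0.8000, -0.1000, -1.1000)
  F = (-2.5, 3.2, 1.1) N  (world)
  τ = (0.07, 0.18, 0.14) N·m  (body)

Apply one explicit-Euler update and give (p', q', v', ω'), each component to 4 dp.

p' = (1.4720, -0.9600, -0.5400)
q' = (0.0020, -0.0220, 0.9996, 0.0160)
v' = (-0.7400, 1.0512, -0.9824)
ω' = (-0.7694, -0.0517, -1.0077)

p' = p + v·dt = (1.4720, -0.9600, -0.5400)
new velocity v' = (-0.7400, 1.0512, -0.9824)
precession coupling ω×(Iω) = (-0.0066, 0.0352, 0.0016)
α = I⁻¹(τ − ω×Iω) = (0.7660, 1.2067, 2.3067)
new body rate ω' = (-0.7694, -0.0517, -1.0077)
Hamilton product q⊗(0,ω) = (0.1000000, -1.1000000, 0.0000000, 0.8000000)
q' = normalize(q + ½dt·q⊗(0,ω)) = (0.0020, -0.0220, 0.9996, 0.0160)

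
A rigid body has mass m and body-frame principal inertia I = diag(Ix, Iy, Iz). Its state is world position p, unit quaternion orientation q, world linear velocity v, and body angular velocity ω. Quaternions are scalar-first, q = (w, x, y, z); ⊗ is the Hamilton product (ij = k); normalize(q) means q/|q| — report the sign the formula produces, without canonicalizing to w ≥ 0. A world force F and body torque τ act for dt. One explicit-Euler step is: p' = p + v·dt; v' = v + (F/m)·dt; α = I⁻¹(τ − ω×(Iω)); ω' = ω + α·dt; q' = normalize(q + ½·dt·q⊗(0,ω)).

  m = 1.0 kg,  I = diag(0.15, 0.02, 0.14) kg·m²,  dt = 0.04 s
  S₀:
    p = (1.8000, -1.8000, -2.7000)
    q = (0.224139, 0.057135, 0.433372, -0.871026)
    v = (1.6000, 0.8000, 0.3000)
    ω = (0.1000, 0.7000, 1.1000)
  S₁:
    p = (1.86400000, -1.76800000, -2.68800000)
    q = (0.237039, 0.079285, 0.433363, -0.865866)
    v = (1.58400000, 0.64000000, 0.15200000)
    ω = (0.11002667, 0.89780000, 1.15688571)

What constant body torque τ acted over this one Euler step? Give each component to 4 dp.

ω₁ − ω₀ = (0.01002667, 0.19780000, 0.05688571)
ω₀×(Iω₀) = (0.0924, 0.0011, -0.0091)
I·α + gyro = (0.1300, 0.1000, 0.1900)

τ = (0.1300, 0.1000, 0.1900)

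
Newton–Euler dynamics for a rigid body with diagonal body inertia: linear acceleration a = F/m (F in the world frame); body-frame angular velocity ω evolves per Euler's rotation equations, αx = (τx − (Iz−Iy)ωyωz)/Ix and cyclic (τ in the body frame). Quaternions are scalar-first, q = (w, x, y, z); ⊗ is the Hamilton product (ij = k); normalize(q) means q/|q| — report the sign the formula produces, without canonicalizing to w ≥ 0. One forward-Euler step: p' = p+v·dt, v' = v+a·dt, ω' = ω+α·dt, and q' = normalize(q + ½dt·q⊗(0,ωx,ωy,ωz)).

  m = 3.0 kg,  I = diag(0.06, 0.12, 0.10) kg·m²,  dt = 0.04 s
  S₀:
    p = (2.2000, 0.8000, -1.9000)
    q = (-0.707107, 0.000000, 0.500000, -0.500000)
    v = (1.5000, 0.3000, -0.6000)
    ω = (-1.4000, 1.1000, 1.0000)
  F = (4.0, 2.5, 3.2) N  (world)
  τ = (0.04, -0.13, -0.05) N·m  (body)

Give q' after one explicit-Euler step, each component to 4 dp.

q' = (-0.7075, 0.0408, 0.4980, -0.4997)

Hamilton product q⊗(0,ω) = (-0.0500000, 2.0399498, -0.0778177, -0.0071070)
q + ½dt·q⊗(0,ω), renormalized = (-0.7075, 0.0408, 0.4980, -0.4997)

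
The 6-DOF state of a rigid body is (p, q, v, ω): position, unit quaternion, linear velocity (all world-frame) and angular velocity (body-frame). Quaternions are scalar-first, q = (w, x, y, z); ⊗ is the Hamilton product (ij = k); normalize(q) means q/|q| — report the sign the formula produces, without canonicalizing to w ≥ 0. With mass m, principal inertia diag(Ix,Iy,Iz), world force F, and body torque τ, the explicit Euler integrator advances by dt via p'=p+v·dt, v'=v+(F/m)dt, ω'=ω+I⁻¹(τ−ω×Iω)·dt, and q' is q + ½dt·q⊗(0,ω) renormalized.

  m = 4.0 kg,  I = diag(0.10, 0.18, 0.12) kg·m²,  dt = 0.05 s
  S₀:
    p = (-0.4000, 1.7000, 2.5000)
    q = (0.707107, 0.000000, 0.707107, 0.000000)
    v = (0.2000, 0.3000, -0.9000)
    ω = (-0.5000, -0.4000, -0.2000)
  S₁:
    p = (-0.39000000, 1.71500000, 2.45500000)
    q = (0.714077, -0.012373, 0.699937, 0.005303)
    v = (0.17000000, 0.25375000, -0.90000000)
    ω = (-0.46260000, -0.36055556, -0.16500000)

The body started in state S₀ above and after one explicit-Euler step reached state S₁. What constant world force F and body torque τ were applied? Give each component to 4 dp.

ω₁ − ω₀ = (0.03740000, 0.03944444, 0.03500000)
precession coupling = (-0.0048, -0.0020, 0.0160)
I·α + gyro = (0.0700, 0.1400, 0.1000)
velocity change Δv = (-0.03000000, -0.04625000, 0.00000000)
m·(v₁−v₀)/dt = (-2.4000, -3.7000, 0.0000)

F = (-2.4000, -3.7000, 0.0000)
τ = (0.0700, 0.1400, 0.1000)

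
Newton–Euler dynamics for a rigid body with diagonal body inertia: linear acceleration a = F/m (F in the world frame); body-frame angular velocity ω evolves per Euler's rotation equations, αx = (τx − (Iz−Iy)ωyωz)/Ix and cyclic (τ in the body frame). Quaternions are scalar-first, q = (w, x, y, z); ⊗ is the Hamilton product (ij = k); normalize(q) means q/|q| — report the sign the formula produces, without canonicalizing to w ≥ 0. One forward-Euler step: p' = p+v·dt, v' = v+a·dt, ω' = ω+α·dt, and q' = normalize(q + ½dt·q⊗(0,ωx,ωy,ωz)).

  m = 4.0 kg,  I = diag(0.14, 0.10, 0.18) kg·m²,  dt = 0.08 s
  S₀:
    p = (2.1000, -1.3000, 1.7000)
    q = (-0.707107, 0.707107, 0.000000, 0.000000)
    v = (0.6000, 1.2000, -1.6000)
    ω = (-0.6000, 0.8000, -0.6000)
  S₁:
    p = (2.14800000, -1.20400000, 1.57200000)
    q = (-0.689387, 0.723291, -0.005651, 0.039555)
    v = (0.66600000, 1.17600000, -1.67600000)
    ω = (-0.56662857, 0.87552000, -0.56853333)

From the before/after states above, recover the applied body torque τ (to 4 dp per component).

τ = (0.0200, 0.0800, 0.0900)

ω₁ − ω₀ = (0.03337143, 0.07552000, 0.03146667)
τ = I·(Δω/dt) + ω₀×(Iω₀) = (0.0200, 0.0800, 0.0900)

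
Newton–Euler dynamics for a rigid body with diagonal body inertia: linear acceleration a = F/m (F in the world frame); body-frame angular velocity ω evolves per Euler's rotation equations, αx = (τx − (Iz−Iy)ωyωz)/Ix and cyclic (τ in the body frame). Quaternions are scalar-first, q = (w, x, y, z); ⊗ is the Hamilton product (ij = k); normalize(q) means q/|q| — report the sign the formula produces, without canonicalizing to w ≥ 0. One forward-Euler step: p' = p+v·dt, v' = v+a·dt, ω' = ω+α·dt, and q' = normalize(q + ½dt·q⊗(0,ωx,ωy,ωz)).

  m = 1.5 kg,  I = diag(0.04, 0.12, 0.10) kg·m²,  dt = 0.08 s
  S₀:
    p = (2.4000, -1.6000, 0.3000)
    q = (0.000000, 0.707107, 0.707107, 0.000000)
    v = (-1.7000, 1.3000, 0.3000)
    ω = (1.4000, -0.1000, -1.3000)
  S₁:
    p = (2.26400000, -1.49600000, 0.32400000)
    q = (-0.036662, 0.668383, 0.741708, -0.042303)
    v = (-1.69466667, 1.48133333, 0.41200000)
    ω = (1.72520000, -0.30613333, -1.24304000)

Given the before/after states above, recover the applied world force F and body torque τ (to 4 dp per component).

F = (0.1000, 3.4000, 2.1000)
τ = (0.1600, -0.2000, 0.0600)

velocity change Δv = (0.00533333, 0.18133333, 0.11200000)
m·(v₁−v₀)/dt = (0.1000, 3.4000, 2.1000)
Δω = ω₁−ω₀ = (0.32520000, -0.20613333, 0.05696000)
precession coupling = (-0.0026, 0.1092, -0.0112)
τ = I·(Δω/dt) + ω₀×(Iω₀) = (0.1600, -0.2000, 0.0600)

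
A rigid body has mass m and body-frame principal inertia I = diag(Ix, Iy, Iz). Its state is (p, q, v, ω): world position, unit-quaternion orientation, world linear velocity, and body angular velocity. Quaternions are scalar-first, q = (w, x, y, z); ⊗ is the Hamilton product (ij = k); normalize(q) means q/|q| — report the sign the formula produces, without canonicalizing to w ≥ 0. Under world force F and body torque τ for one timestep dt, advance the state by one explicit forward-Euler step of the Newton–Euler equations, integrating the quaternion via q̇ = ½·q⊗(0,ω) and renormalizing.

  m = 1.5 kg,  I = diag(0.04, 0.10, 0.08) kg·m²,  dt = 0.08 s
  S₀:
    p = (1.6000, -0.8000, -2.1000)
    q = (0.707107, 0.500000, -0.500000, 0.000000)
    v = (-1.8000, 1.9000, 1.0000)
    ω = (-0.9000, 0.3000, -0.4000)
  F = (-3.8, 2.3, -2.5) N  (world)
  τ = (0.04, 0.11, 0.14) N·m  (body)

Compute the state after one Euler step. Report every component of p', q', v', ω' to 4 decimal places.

p' = p + v·dt = (1.4560, -0.6480, -2.0200)
new velocity v' = (-2.0027, 2.0227, 0.8667)
ω×(Iω) gyroscopic = (0.0024, -0.0144, -0.0162)
(τ − ω×Iω)/I = (0.9400, 1.2440, 1.9525)
ω + α·dt = (-0.8248, 0.3995, -0.2438)
q⊗(0,ω) = (0.6000000, -0.4363963, 0.4121321, -0.5828428)
q' = normalize(q + ½dt·q⊗(0,ω)) = (0.7305, 0.4821, -0.4831, -0.0233)

p' = (1.4560, -0.6480, -2.0200)
q' = (0.7305, 0.4821, -0.4831, -0.0233)
v' = (-2.0027, 2.0227, 0.8667)
ω' = (-0.8248, 0.3995, -0.2438)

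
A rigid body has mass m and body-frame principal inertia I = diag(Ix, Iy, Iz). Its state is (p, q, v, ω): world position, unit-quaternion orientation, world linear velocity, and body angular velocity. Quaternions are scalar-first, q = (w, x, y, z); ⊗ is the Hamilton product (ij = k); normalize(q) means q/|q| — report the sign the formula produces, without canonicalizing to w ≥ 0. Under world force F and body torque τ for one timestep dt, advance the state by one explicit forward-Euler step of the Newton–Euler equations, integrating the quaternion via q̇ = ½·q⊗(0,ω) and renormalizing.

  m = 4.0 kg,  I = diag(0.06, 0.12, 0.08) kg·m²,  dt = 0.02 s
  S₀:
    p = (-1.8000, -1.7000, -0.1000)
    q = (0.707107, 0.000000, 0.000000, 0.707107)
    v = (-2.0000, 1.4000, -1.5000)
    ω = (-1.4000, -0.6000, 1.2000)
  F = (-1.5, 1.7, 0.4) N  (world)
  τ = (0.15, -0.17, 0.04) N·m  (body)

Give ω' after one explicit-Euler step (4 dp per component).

ω' = (-1.3596, -0.6339, 1.1974)

angular accel α = (2.0200, -1.6967, -0.1300)
ω' = ω + α·dt = (-1.3596, -0.6339, 1.1974)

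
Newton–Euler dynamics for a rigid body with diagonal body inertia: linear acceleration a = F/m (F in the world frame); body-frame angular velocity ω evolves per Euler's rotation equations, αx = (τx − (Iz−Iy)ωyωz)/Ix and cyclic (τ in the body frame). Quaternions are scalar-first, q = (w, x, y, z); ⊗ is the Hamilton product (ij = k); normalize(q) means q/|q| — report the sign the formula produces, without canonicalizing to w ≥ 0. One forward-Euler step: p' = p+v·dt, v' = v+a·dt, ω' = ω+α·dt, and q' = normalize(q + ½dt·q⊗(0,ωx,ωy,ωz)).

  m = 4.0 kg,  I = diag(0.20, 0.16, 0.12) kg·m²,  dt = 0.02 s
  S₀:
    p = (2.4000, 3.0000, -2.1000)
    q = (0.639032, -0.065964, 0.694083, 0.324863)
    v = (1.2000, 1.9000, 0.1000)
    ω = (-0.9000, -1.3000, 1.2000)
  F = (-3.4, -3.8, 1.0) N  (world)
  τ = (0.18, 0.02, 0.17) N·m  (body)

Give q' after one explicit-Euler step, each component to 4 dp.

Hamilton product q⊗(0,ω) = (0.4531047, 0.6800927, -1.0439615, 1.4772663)
q' = normalize(q + ½dt·q⊗(0,ω)) = (0.6434, -0.0592, 0.6835, 0.3396)

q' = (0.6434, -0.0592, 0.6835, 0.3396)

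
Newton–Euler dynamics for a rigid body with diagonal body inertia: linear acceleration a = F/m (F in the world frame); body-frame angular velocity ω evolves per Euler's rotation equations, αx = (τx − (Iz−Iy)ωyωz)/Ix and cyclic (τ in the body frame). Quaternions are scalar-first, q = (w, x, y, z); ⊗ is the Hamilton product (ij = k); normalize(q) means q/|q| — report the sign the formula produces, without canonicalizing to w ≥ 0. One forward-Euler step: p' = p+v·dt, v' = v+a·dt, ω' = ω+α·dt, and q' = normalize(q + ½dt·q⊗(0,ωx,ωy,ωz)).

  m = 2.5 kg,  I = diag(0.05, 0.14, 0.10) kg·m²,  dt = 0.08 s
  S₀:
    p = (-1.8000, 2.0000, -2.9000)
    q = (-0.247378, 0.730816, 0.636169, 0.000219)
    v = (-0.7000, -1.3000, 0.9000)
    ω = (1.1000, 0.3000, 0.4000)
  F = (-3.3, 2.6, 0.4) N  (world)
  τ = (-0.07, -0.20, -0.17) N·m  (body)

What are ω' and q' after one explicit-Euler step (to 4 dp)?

angular accel α = (-1.3040, -1.2714, -1.9970)
ω' = ω + α·dt = (0.9957, 0.1983, 0.2402)
Hamilton product q⊗(0,ω) = (-0.9948359, -0.0177139, -0.3662989, -0.5794923)
q' = normalize(q + ½dt·q⊗(0,ω)) = (-0.2868, 0.7293, 0.6208, -0.0229)

ω' = (0.9957, 0.1983, 0.2402)
q' = (-0.2868, 0.7293, 0.6208, -0.0229)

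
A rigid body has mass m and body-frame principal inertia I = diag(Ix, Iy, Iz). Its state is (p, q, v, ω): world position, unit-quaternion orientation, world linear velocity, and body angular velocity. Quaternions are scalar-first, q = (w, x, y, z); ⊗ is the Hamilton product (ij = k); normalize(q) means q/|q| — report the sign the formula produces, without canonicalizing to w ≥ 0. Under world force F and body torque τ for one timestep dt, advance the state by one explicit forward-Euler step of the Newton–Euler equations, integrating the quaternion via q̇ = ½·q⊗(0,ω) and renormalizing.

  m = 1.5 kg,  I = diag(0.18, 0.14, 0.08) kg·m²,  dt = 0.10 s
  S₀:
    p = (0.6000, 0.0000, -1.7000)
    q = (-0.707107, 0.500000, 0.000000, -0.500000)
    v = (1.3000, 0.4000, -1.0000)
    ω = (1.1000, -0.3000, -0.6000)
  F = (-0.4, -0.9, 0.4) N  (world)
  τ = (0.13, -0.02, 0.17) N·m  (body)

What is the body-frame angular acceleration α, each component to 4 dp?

ω×(Iω) gyroscopic = (-0.0108, -0.0660, 0.0132)
α = I⁻¹(τ − ω×Iω) = (0.7822, 0.3286, 1.9600)

α = (0.7822, 0.3286, 1.9600)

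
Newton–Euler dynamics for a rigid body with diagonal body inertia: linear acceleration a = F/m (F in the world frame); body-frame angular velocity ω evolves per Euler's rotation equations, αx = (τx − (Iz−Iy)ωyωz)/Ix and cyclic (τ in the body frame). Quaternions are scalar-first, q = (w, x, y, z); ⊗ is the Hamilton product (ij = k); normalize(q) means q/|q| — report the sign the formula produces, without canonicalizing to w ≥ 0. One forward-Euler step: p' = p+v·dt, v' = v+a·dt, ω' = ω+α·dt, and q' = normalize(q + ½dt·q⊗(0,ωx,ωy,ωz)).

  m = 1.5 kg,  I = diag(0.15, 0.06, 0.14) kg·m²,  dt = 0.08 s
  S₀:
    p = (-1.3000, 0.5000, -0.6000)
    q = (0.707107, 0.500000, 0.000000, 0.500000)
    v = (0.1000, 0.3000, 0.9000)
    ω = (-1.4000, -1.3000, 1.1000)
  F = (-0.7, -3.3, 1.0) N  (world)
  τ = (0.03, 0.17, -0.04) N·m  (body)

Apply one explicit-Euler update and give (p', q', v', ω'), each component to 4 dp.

new position p' = (-1.2920, 0.5240, -0.5280)
v + (F/m)dt = (0.0627, 0.1240, 0.9533)
angular accel α = (0.9627, 3.0900, 0.8843)
new body rate ω' = (-1.3230, -1.0528, 1.1707)
2q̇ = q⊗(0,ω) = (0.1500000, -0.3399498, -2.1692391, 0.1278177)
q + ½dt·q⊗(0,ω), renormalized = (0.7104, 0.4845, -0.0864, 0.5032)

p' = (-1.2920, 0.5240, -0.5280)
q' = (0.7104, 0.4845, -0.0864, 0.5032)
v' = (0.0627, 0.1240, 0.9533)
ω' = (-1.3230, -1.0528, 1.1707)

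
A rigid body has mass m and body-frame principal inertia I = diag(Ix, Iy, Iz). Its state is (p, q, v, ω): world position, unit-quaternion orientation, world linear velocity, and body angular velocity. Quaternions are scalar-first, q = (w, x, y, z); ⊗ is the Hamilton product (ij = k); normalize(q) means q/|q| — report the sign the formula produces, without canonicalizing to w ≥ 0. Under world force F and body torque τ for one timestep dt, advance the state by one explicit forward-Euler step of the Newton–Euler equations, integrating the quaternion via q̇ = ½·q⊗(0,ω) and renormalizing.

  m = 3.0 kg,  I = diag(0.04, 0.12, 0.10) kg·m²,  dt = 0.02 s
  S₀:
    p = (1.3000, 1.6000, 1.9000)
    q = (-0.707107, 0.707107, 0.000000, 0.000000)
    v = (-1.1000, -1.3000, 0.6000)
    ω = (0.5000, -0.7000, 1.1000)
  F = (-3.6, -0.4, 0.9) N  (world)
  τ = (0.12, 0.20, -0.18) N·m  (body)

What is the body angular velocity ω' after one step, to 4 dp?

ω' = (0.5523, -0.6612, 1.0696)

α = I⁻¹(τ − ω×Iω) = (2.6150, 1.9417, -1.5200)
ω' = ω + α·dt = (0.5523, -0.6612, 1.0696)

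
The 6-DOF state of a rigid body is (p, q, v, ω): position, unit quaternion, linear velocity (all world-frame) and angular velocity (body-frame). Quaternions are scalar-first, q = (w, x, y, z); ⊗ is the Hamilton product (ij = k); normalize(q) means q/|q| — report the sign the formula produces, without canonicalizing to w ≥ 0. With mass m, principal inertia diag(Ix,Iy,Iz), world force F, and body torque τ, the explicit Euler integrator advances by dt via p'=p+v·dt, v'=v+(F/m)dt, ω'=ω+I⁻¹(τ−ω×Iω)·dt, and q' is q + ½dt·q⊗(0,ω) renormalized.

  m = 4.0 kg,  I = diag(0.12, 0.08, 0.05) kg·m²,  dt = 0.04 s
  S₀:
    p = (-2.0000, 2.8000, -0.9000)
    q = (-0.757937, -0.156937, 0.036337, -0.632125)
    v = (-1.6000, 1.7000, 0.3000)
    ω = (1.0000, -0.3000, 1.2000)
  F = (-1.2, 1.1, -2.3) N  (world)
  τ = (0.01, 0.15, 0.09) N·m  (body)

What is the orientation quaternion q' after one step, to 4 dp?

q⊗(0,ω) = (0.9263881, -0.9039701, -0.2164195, -0.8987803)
q' = normalize(q + ½dt·q⊗(0,ω)) = (-0.7390, -0.1749, 0.0320, -0.6498)

q' = (-0.7390, -0.1749, 0.0320, -0.6498)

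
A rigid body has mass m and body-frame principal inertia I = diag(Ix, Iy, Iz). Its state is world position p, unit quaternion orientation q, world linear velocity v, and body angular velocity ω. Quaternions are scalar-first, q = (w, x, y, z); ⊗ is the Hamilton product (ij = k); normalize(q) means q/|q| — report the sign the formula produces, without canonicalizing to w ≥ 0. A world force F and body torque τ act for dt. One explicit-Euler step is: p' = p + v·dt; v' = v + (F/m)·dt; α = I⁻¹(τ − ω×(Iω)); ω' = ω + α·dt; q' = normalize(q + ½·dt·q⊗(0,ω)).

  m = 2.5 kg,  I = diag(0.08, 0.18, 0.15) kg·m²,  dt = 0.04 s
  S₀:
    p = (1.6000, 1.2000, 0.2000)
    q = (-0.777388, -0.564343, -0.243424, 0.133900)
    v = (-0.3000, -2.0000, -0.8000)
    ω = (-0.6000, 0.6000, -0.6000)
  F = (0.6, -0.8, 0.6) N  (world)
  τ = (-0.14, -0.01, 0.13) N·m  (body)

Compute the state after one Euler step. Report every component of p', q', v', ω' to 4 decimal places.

α = I⁻¹(τ − ω×Iω) = (-1.8850, 0.0844, 1.1067)
new body rate ω' = (-0.6754, 0.6034, -0.5557)
Hamilton product q⊗(0,ω) = (-0.1122114, 0.5321472, -0.8853786, -0.0182274)
updated quaternion q' = (-0.7795, -0.5536, -0.2611, 0.1335)
p' = p + v·dt = (1.5880, 1.1200, 0.1680)
v' = v + a·dt = (-0.2904, -2.0128, -0.7904)

p' = (1.5880, 1.1200, 0.1680)
q' = (-0.7795, -0.5536, -0.2611, 0.1335)
v' = (-0.2904, -2.0128, -0.7904)
ω' = (-0.6754, 0.6034, -0.5557)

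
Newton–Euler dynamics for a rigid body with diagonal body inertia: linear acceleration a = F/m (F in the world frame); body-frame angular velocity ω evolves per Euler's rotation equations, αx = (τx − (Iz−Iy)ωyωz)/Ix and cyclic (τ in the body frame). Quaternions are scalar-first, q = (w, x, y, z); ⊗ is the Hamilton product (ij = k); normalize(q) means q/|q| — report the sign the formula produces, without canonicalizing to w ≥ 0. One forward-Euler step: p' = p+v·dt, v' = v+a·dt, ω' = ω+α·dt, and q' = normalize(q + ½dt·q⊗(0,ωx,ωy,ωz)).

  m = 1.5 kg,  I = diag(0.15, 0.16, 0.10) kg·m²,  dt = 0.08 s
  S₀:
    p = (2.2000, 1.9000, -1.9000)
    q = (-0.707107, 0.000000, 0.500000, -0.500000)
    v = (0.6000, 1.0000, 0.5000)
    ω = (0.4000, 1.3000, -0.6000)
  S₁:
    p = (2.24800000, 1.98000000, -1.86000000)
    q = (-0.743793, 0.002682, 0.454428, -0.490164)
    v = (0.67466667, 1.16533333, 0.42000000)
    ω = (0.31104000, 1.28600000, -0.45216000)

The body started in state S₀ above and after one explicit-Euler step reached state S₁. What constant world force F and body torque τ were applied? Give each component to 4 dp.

ω₁ − ω₀ = (-0.08896000, -0.01400000, 0.14784000)
τ = I·(Δω/dt) + ω₀×(Iω₀) = (-0.1200, -0.0400, 0.1900)
v₁ − v₀ = (0.07466667, 0.16533333, -0.08000000)
m·(v₁−v₀)/dt = (1.4000, 3.1000, -1.5000)

F = (1.4000, 3.1000, -1.5000)
τ = (-0.1200, -0.0400, 0.1900)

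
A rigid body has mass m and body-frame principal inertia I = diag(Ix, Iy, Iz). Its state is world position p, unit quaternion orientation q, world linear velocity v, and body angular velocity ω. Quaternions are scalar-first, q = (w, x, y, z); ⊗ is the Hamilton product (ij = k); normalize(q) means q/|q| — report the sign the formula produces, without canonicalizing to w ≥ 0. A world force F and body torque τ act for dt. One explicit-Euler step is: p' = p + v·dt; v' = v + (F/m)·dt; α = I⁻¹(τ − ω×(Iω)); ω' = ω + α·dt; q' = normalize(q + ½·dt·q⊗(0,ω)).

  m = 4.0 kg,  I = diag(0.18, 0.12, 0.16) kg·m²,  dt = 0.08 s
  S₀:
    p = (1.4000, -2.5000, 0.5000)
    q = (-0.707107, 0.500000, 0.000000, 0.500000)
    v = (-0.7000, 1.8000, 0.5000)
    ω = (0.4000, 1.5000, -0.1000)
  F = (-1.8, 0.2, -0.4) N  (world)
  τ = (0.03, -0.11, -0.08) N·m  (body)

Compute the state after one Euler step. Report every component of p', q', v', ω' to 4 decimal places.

(τ − ω×Iω)/I = (0.2000, -0.9100, -0.2750)
ω' = ω + α·dt = (0.4160, 1.4272, -0.1220)
Hamilton product q⊗(0,ω) = (-0.1500000, -1.0328428, -0.8106605, 0.8207107)
updated quaternion q' = (-0.7117, 0.4578, -0.0324, 0.5318)
p' = p + v·dt = (1.3440, -2.3560, 0.5400)
v' = v + a·dt = (-0.7360, 1.8040, 0.4920)

p' = (1.3440, -2.3560, 0.5400)
q' = (-0.7117, 0.4578, -0.0324, 0.5318)
v' = (-0.7360, 1.8040, 0.4920)
ω' = (0.4160, 1.4272, -0.1220)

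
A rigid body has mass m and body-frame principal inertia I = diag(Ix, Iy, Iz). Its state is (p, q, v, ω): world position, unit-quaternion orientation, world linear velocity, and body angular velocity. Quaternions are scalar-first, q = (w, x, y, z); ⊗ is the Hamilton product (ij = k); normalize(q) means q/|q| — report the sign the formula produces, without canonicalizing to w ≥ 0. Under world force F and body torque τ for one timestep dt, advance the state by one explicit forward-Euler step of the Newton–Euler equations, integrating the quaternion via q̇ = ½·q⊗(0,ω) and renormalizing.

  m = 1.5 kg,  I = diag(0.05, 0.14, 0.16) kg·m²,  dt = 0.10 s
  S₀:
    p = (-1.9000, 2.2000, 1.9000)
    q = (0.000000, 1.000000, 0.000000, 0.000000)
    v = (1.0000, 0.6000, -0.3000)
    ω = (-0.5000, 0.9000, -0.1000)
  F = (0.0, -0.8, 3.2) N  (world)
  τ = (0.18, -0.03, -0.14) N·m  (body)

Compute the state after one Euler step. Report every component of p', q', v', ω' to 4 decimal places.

p' = p + v·dt = (-1.8000, 2.2600, 1.8700)
v + (F/m)dt = (1.0000, 0.5467, -0.0867)
ω×(Iω) gyroscopic = (-0.0018, -0.0055, -0.0405)
α = I⁻¹(τ − ω×Iω) = (3.6360, -0.1750, -0.6219)
ω + α·dt = (-0.1364, 0.8825, -0.1622)
q⊗(0,ω) = (0.5000000, 0.0000000, 0.1000000, 0.9000000)
updated quaternion q' = (0.0250, 0.9987, 0.0050, 0.0449)

p' = (-1.8000, 2.2600, 1.8700)
q' = (0.0250, 0.9987, 0.0050, 0.0449)
v' = (1.0000, 0.5467, -0.0867)
ω' = (-0.1364, 0.8825, -0.1622)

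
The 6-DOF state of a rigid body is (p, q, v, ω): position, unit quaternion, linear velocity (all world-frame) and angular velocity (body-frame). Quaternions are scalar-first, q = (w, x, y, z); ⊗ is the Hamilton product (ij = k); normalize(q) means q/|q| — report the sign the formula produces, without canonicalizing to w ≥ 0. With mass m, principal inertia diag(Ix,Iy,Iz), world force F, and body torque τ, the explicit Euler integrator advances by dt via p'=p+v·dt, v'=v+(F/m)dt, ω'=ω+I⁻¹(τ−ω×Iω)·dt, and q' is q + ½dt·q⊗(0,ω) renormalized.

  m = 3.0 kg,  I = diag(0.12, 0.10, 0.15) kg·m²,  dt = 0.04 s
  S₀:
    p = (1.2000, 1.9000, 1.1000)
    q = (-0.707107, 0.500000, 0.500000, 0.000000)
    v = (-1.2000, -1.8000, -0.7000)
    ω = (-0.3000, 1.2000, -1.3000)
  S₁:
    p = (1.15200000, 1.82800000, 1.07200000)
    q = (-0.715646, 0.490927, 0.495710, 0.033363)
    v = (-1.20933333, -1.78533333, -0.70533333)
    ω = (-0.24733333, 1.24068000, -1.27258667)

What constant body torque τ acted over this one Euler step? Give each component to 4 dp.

τ = (0.0800, 0.0900, 0.1100)

rate change Δω = (0.05266667, 0.04068000, 0.02741333)
I·α + gyro = (0.0800, 0.0900, 0.1100)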